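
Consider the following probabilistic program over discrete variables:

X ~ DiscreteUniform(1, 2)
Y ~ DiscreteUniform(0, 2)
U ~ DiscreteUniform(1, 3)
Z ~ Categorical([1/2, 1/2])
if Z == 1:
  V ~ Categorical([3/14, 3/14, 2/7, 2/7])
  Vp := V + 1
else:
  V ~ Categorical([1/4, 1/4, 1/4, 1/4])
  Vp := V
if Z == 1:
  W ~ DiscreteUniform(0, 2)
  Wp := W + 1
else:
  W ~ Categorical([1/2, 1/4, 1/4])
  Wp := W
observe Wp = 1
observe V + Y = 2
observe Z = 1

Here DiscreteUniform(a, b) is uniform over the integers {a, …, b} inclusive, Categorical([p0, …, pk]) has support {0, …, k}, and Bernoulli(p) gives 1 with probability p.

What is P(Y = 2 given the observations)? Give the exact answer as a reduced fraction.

Enumerate traces; 18 have nonzero weight after conditioning:
  (X=1, Y=0, U=1, Z=1, V=2, W=0) weight 1/378
  (X=1, Y=0, U=2, Z=1, V=2, W=0) weight 1/378
  (X=1, Y=0, U=3, Z=1, V=2, W=0) weight 1/378
  (X=1, Y=1, U=1, Z=1, V=1, W=0) weight 1/504
  (X=1, Y=1, U=2, Z=1, V=1, W=0) weight 1/504
  (X=1, Y=1, U=3, Z=1, V=1, W=0) weight 1/504
  (X=1, Y=2, U=1, Z=1, V=0, W=0) weight 1/504
  (X=1, Y=2, U=2, Z=1, V=0, W=0) weight 1/504
  … 10 more
Group by Y:
  weight(Y=0) = 1/63
  weight(Y=1) = 1/84
  weight(Y=2) = 1/84
Total weight = 1/63 + 1/84 + 1/84 = 5/126
P(Y=0 | obs) = 1/63 / 5/126 = 2/5
P(Y=1 | obs) = 1/84 / 5/126 = 3/10
P(Y=2 | obs) = 1/84 / 5/126 = 3/10

P(Y = 2 | obs) = 3/10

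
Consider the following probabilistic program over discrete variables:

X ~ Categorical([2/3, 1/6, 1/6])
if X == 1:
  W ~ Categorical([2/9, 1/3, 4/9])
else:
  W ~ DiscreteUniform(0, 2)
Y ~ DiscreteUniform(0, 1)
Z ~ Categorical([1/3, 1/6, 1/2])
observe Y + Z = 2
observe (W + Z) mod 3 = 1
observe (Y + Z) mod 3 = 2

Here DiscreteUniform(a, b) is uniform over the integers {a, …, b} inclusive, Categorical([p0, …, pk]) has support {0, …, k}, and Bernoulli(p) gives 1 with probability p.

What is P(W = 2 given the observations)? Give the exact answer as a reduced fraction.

P(W = 2 | obs) = 57/74

Enumerate traces; 6 have nonzero weight after conditioning:
  (X=0, W=0, Y=1, Z=1) weight 1/54
  (X=0, W=2, Y=0, Z=2) weight 1/18
  (X=1, W=0, Y=1, Z=1) weight 1/324
  (X=1, W=2, Y=0, Z=2) weight 1/54
  (X=2, W=0, Y=1, Z=1) weight 1/216
  (X=2, W=2, Y=0, Z=2) weight 1/72
Group by W:
  weight(W=0) = 17/648
  weight(W=2) = 19/216
Total weight = 17/648 + 19/216 = 37/324
P(W=0 | obs) = 17/648 / 37/324 = 17/74
P(W=2 | obs) = 19/216 / 37/324 = 57/74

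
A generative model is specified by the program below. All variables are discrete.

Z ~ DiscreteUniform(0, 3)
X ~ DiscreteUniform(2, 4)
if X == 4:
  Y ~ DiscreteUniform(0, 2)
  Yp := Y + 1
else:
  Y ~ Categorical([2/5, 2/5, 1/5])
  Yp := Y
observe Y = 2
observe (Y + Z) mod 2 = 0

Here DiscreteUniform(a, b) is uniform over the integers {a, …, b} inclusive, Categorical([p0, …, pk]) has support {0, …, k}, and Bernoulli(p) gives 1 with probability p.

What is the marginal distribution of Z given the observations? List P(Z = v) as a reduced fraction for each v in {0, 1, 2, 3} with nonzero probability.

Enumerate traces; 6 have nonzero weight after conditioning:
  (Z=0, X=2, Y=2) weight 1/60
  (Z=0, X=3, Y=2) weight 1/60
  (Z=0, X=4, Y=2) weight 1/36
  (Z=2, X=2, Y=2) weight 1/60
  (Z=2, X=3, Y=2) weight 1/60
  (Z=2, X=4, Y=2) weight 1/36
Group by Z:
  weight(Z=0) = 11/180
  weight(Z=2) = 11/180
Total weight = 11/180 + 11/180 = 11/90
P(Z=0 | obs) = 11/180 / 11/90 = 1/2
P(Z=2 | obs) = 11/180 / 11/90 = 1/2

P(Z=0) = 1/2, P(Z=2) = 1/2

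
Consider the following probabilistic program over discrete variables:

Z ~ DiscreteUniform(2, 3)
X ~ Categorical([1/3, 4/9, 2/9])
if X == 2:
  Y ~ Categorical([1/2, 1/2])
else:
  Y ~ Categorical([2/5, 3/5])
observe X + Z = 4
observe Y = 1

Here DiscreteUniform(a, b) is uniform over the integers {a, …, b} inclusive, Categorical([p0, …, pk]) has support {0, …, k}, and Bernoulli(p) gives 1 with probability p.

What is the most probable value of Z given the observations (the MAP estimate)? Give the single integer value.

Enumerate traces; 2 have nonzero weight after conditioning:
  (Z=2, X=2, Y=1) weight 1/18
  (Z=3, X=1, Y=1) weight 2/15
Group by Z:
  weight(Z=2) = 1/18
  weight(Z=3) = 2/15
Total weight = 1/18 + 2/15 = 17/90
P(Z=2 | obs) = 1/18 / 17/90 = 5/17
P(Z=3 | obs) = 2/15 / 17/90 = 12/17
argmax = 3

argmax_v P(Z = v | obs) = 3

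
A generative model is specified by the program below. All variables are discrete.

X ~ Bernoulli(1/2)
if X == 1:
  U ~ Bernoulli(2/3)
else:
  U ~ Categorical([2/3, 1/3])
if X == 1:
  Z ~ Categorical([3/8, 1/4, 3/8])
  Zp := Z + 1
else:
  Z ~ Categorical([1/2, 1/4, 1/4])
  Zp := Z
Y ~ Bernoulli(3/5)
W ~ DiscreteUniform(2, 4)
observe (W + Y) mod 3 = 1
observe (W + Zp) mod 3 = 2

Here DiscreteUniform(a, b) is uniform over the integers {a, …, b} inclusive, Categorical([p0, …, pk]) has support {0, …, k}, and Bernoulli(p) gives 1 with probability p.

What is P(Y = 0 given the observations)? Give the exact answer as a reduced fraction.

P(Y = 0 | obs) = 5/11

Enumerate traces; 8 have nonzero weight after conditioning:
  (X=0, U=0, Z=1, Y=0, W=4) weight 1/90
  (X=0, U=0, Z=2, Y=1, W=3) weight 1/60
  (X=0, U=1, Z=1, Y=0, W=4) weight 1/180
  (X=0, U=1, Z=2, Y=1, W=3) weight 1/120
  (X=1, U=0, Z=0, Y=0, W=4) weight 1/120
  (X=1, U=0, Z=1, Y=1, W=3) weight 1/120
  (X=1, U=1, Z=0, Y=0, W=4) weight 1/60
  (X=1, U=1, Z=1, Y=1, W=3) weight 1/60
Group by Y:
  weight(Y=0) = 1/24
  weight(Y=1) = 1/20
Total weight = 1/24 + 1/20 = 11/120
P(Y=0 | obs) = 1/24 / 11/120 = 5/11
P(Y=1 | obs) = 1/20 / 11/120 = 6/11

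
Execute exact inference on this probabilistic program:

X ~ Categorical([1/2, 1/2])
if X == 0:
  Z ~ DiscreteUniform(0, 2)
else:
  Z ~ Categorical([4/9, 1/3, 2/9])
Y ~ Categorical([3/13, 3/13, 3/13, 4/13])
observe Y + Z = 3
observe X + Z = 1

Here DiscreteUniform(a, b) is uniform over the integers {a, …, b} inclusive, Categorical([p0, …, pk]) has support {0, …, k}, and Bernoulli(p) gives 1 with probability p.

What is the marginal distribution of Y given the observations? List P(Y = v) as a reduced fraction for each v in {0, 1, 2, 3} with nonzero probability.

Enumerate traces; 2 have nonzero weight after conditioning:
  (X=0, Z=1, Y=2) weight 1/26
  (X=1, Z=0, Y=3) weight 8/117
Group by Y:
  weight(Y=2) = 1/26
  weight(Y=3) = 8/117
Total weight = 1/26 + 8/117 = 25/234
P(Y=2 | obs) = 1/26 / 25/234 = 9/25
P(Y=3 | obs) = 8/117 / 25/234 = 16/25

P(Y=2) = 9/25, P(Y=3) = 16/25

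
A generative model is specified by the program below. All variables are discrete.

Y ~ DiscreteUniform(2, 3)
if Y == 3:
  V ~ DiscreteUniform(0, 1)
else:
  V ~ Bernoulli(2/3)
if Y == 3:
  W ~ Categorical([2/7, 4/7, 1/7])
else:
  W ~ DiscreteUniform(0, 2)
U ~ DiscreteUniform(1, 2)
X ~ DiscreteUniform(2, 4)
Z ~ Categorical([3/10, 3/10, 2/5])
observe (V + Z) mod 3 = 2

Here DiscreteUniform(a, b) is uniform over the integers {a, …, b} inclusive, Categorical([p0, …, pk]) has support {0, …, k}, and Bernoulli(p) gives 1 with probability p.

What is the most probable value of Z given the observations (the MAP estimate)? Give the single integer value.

Enumerate traces; 72 have nonzero weight after conditioning:
  (Y=2, V=0, W=0, U=1, X=2, Z=2) weight 1/270
  (Y=2, V=0, W=0, U=1, X=3, Z=2) weight 1/270
  (Y=2, V=0, W=0, U=1, X=4, Z=2) weight 1/270
  (Y=2, V=0, W=0, U=2, X=2, Z=2) weight 1/270
  (Y=2, V=0, W=0, U=2, X=3, Z=2) weight 1/270
  (Y=2, V=0, W=0, U=2, X=4, Z=2) weight 1/270
  (Y=2, V=0, W=1, U=1, X=2, Z=2) weight 1/270
  (Y=2, V=0, W=1, U=1, X=3, Z=2) weight 1/270
  (Y=2, V=1, W=0, U=1, X=2, Z=1) weight 1/180
  … 63 more
Group by Z:
  weight(Z=1) = 7/40
  weight(Z=2) = 1/6
Total weight = 7/40 + 1/6 = 41/120
P(Z=1 | obs) = 7/40 / 41/120 = 21/41
P(Z=2 | obs) = 1/6 / 41/120 = 20/41
argmax = 1

argmax_v P(Z = v | obs) = 1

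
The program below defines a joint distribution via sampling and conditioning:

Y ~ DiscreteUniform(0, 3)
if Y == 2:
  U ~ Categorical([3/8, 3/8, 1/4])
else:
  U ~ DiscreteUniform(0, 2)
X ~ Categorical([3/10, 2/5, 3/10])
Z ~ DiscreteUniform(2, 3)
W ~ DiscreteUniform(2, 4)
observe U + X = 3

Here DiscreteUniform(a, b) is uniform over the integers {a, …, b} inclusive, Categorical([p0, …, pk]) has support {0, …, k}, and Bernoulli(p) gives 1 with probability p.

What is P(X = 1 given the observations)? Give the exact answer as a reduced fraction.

Enumerate traces; 48 have nonzero weight after conditioning:
  (Y=0, U=1, X=2, Z=2, W=2) weight 1/240
  (Y=0, U=1, X=2, Z=2, W=3) weight 1/240
  (Y=0, U=1, X=2, Z=2, W=4) weight 1/240
  (Y=0, U=1, X=2, Z=3, W=2) weight 1/240
  (Y=0, U=1, X=2, Z=3, W=3) weight 1/240
  (Y=0, U=1, X=2, Z=3, W=4) weight 1/240
  (Y=0, U=2, X=1, Z=2, W=2) weight 1/180
  (Y=0, U=2, X=1, Z=2, W=3) weight 1/180
  … 40 more
Group by X:
  weight(X=1) = 1/8
  weight(X=2) = 33/320
Total weight = 1/8 + 33/320 = 73/320
P(X=1 | obs) = 1/8 / 73/320 = 40/73
P(X=2 | obs) = 33/320 / 73/320 = 33/73

P(X = 1 | obs) = 40/73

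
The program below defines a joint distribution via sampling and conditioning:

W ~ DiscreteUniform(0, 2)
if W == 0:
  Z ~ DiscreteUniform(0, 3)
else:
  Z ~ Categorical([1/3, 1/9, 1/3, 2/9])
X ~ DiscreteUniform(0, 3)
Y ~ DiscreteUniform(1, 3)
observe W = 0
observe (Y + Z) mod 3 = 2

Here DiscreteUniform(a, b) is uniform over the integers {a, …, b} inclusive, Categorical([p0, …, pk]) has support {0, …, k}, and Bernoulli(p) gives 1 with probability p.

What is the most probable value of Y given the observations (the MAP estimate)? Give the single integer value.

Enumerate traces; 16 have nonzero weight after conditioning:
  (W=0, Z=0, X=0, Y=2) weight 1/144
  (W=0, Z=0, X=1, Y=2) weight 1/144
  (W=0, Z=0, X=2, Y=2) weight 1/144
  (W=0, Z=0, X=3, Y=2) weight 1/144
  (W=0, Z=1, X=0, Y=1) weight 1/144
  (W=0, Z=1, X=1, Y=1) weight 1/144
  (W=0, Z=1, X=2, Y=1) weight 1/144
  (W=0, Z=1, X=3, Y=1) weight 1/144
  (W=0, Z=2, X=0, Y=3) weight 1/144
  … 7 more
Group by Y:
  weight(Y=1) = 1/36
  weight(Y=2) = 1/18
  weight(Y=3) = 1/36
Total weight = 1/36 + 1/18 + 1/36 = 1/9
P(Y=1 | obs) = 1/36 / 1/9 = 1/4
P(Y=2 | obs) = 1/18 / 1/9 = 1/2
P(Y=3 | obs) = 1/36 / 1/9 = 1/4
argmax = 2

argmax_v P(Y = v | obs) = 2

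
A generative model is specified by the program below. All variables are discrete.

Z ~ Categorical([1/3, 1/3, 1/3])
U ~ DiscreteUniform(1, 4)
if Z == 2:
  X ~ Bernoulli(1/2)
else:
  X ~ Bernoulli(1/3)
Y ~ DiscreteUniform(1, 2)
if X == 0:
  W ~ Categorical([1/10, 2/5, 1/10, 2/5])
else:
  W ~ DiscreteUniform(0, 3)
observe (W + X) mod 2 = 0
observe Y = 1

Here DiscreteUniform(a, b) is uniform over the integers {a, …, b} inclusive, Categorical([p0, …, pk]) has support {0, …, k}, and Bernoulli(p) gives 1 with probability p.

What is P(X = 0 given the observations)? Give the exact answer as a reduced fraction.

P(X = 0 | obs) = 22/57

Enumerate traces; 48 have nonzero weight after conditioning:
  (Z=0, U=1, X=0, Y=1, W=0) weight 1/360
  (Z=0, U=1, X=0, Y=1, W=2) weight 1/360
  (Z=0, U=1, X=1, Y=1, W=1) weight 1/288
  (Z=0, U=1, X=1, Y=1, W=3) weight 1/288
  (Z=0, U=2, X=0, Y=1, W=0) weight 1/360
  (Z=0, U=2, X=0, Y=1, W=2) weight 1/360
  (Z=0, U=2, X=1, Y=1, W=1) weight 1/288
  (Z=0, U=2, X=1, Y=1, W=3) weight 1/288
  … 40 more
Group by X:
  weight(X=0) = 11/180
  weight(X=1) = 7/72
Total weight = 11/180 + 7/72 = 19/120
P(X=0 | obs) = 11/180 / 19/120 = 22/57
P(X=1 | obs) = 7/72 / 19/120 = 35/57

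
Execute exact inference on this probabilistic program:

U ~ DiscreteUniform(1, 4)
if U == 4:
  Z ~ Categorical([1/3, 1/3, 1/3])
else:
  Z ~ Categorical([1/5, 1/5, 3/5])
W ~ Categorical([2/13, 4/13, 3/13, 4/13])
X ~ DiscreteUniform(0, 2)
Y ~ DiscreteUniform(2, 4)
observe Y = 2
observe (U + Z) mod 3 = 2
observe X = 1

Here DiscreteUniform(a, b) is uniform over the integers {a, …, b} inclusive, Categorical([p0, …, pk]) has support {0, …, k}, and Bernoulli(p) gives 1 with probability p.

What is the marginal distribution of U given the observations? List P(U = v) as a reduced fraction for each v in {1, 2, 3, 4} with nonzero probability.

P(U=1) = 3/20, P(U=2) = 3/20, P(U=3) = 9/20, P(U=4) = 1/4

Enumerate traces; 16 have nonzero weight after conditioning:
  (U=1, Z=1, W=0, X=1, Y=2) weight 1/1170
  (U=1, Z=1, W=1, X=1, Y=2) weight 1/585
  (U=1, Z=1, W=2, X=1, Y=2) weight 1/780
  (U=1, Z=1, W=3, X=1, Y=2) weight 1/585
  (U=2, Z=0, W=0, X=1, Y=2) weight 1/1170
  (U=2, Z=0, W=1, X=1, Y=2) weight 1/585
  (U=2, Z=0, W=2, X=1, Y=2) weight 1/780
  (U=2, Z=0, W=3, X=1, Y=2) weight 1/585
  (U=3, Z=2, W=0, X=1, Y=2) weight 1/390
  (U=4, Z=1, W=0, X=1, Y=2) weight 1/702
  … 6 more
Group by U:
  weight(U=1) = 1/180
  weight(U=2) = 1/180
  weight(U=3) = 1/60
  weight(U=4) = 1/108
Total weight = 1/180 + 1/180 + 1/60 + 1/108 = 1/27
P(U=1 | obs) = 1/180 / 1/27 = 3/20
P(U=2 | obs) = 1/180 / 1/27 = 3/20
P(U=3 | obs) = 1/60 / 1/27 = 9/20
P(U=4 | obs) = 1/108 / 1/27 = 1/4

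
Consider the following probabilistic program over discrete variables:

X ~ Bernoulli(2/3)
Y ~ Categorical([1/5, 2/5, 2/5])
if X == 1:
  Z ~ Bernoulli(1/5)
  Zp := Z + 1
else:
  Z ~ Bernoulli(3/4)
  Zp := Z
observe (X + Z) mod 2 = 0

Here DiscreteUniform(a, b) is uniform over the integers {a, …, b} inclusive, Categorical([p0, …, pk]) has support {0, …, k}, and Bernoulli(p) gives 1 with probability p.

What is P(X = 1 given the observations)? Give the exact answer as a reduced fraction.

Enumerate traces; 6 have nonzero weight after conditioning:
  (X=0, Y=0, Z=0) weight 1/60
  (X=0, Y=1, Z=0) weight 1/30
  (X=0, Y=2, Z=0) weight 1/30
  (X=1, Y=0, Z=1) weight 2/75
  (X=1, Y=1, Z=1) weight 4/75
  (X=1, Y=2, Z=1) weight 4/75
Group by X:
  weight(X=0) = 1/12
  weight(X=1) = 2/15
Total weight = 1/12 + 2/15 = 13/60
P(X=0 | obs) = 1/12 / 13/60 = 5/13
P(X=1 | obs) = 2/15 / 13/60 = 8/13

P(X = 1 | obs) = 8/13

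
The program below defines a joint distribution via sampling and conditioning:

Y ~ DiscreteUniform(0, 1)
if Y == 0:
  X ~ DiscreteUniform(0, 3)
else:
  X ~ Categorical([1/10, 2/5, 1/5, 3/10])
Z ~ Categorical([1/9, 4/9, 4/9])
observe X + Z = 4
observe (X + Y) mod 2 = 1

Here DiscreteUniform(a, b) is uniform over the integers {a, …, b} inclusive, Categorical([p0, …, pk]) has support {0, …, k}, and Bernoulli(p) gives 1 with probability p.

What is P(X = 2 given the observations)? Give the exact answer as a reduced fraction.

Enumerate traces; 2 have nonzero weight after conditioning:
  (Y=0, X=3, Z=1) weight 1/18
  (Y=1, X=2, Z=2) weight 2/45
Group by X:
  weight(X=2) = 2/45
  weight(X=3) = 1/18
Total weight = 2/45 + 1/18 = 1/10
P(X=2 | obs) = 2/45 / 1/10 = 4/9
P(X=3 | obs) = 1/18 / 1/10 = 5/9

P(X = 2 | obs) = 4/9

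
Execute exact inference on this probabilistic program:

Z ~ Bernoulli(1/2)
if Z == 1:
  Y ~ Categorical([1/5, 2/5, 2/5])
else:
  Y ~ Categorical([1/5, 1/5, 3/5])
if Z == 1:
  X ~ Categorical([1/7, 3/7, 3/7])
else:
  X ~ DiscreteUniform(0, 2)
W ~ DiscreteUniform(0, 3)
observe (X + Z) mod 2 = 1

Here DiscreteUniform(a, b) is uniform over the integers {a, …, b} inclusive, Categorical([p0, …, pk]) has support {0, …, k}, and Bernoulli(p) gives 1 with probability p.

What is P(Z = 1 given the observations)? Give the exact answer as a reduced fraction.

Enumerate traces; 36 have nonzero weight after conditioning:
  (Z=0, Y=0, X=1, W=0) weight 1/120
  (Z=0, Y=0, X=1, W=1) weight 1/120
  (Z=0, Y=0, X=1, W=2) weight 1/120
  (Z=0, Y=0, X=1, W=3) weight 1/120
  (Z=0, Y=1, X=1, W=0) weight 1/120
  (Z=0, Y=1, X=1, W=1) weight 1/120
  (Z=0, Y=1, X=1, W=2) weight 1/120
  (Z=0, Y=1, X=1, W=3) weight 1/120
  (Z=1, Y=0, X=0, W=0) weight 1/280
  … 27 more
Group by Z:
  weight(Z=0) = 1/6
  weight(Z=1) = 2/7
Total weight = 1/6 + 2/7 = 19/42
P(Z=0 | obs) = 1/6 / 19/42 = 7/19
P(Z=1 | obs) = 2/7 / 19/42 = 12/19

P(Z = 1 | obs) = 12/19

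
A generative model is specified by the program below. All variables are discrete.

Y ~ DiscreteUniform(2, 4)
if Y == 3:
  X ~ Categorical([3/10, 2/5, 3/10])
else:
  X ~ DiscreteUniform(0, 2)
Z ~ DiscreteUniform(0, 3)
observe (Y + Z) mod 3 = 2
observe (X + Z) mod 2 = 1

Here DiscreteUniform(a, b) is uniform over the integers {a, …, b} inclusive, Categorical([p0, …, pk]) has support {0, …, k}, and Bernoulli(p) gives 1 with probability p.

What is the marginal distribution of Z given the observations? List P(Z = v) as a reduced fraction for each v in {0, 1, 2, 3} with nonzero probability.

Enumerate traces; 6 have nonzero weight after conditioning:
  (Y=2, X=0, Z=3) weight 1/36
  (Y=2, X=1, Z=0) weight 1/36
  (Y=2, X=2, Z=3) weight 1/36
  (Y=3, X=1, Z=2) weight 1/30
  (Y=4, X=0, Z=1) weight 1/36
  (Y=4, X=2, Z=1) weight 1/36
Group by Z:
  weight(Z=0) = 1/36
  weight(Z=1) = 1/18
  weight(Z=2) = 1/30
  weight(Z=3) = 1/18
Total weight = 1/36 + 1/18 + 1/30 + 1/18 = 31/180
P(Z=0 | obs) = 1/36 / 31/180 = 5/31
P(Z=1 | obs) = 1/18 / 31/180 = 10/31
P(Z=2 | obs) = 1/30 / 31/180 = 6/31
P(Z=3 | obs) = 1/18 / 31/180 = 10/31

P(Z=0) = 5/31, P(Z=1) = 10/31, P(Z=2) = 6/31, P(Z=3) = 10/31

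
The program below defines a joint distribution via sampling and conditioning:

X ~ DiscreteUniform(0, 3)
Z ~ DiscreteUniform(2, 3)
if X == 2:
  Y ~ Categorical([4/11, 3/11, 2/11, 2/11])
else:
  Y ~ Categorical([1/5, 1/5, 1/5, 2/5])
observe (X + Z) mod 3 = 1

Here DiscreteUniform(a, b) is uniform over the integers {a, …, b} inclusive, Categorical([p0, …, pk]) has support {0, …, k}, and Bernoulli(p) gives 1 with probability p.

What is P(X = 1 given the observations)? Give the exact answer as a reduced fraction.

Enumerate traces; 8 have nonzero weight after conditioning:
  (X=1, Z=3, Y=0) weight 1/40
  (X=1, Z=3, Y=1) weight 1/40
  (X=1, Z=3, Y=2) weight 1/40
  (X=1, Z=3, Y=3) weight 1/20
  (X=2, Z=2, Y=0) weight 1/22
  (X=2, Z=2, Y=1) weight 3/88
  (X=2, Z=2, Y=2) weight 1/44
  (X=2, Z=2, Y=3) weight 1/44
Group by X:
  weight(X=1) = 1/8
  weight(X=2) = 1/8
Total weight = 1/8 + 1/8 = 1/4
P(X=1 | obs) = 1/8 / 1/4 = 1/2
P(X=2 | obs) = 1/8 / 1/4 = 1/2

P(X = 1 | obs) = 1/2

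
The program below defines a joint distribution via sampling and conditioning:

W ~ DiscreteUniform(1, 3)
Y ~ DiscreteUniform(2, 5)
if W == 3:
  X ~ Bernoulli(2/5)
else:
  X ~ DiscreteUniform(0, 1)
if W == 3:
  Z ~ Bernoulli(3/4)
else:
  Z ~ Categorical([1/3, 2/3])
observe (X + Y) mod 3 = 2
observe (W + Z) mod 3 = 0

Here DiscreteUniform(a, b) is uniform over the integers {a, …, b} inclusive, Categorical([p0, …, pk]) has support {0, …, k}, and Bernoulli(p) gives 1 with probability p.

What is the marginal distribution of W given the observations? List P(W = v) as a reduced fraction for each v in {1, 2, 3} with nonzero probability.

P(W=2) = 5/7, P(W=3) = 2/7

Enumerate traces; 6 have nonzero weight after conditioning:
  (W=2, Y=2, X=0, Z=1) weight 1/36
  (W=2, Y=4, X=1, Z=1) weight 1/36
  (W=2, Y=5, X=0, Z=1) weight 1/36
  (W=3, Y=2, X=0, Z=0) weight 1/80
  (W=3, Y=4, X=1, Z=0) weight 1/120
  (W=3, Y=5, X=0, Z=0) weight 1/80
Group by W:
  weight(W=2) = 1/12
  weight(W=3) = 1/30
Total weight = 1/12 + 1/30 = 7/60
P(W=2 | obs) = 1/12 / 7/60 = 5/7
P(W=3 | obs) = 1/30 / 7/60 = 2/7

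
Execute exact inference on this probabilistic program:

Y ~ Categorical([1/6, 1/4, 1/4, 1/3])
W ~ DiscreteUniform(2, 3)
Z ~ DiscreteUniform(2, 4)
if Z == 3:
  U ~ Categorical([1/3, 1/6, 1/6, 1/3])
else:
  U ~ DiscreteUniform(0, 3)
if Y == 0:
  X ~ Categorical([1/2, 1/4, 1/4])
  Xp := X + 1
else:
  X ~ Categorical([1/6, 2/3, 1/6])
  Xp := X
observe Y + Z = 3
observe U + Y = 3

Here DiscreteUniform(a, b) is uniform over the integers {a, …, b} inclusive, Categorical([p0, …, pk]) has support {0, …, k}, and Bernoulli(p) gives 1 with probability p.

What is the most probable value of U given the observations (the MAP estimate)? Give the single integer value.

Enumerate traces; 12 have nonzero weight after conditioning:
  (Y=0, W=2, Z=3, U=3, X=0) weight 1/216
  (Y=0, W=2, Z=3, U=3, X=1) weight 1/432
  (Y=0, W=2, Z=3, U=3, X=2) weight 1/432
  (Y=0, W=3, Z=3, U=3, X=0) weight 1/216
  (Y=0, W=3, Z=3, U=3, X=1) weight 1/432
  (Y=0, W=3, Z=3, U=3, X=2) weight 1/432
  (Y=1, W=2, Z=2, U=2, X=0) weight 1/576
  (Y=1, W=2, Z=2, U=2, X=1) weight 1/144
  … 4 more
Group by U:
  weight(U=2) = 1/48
  weight(U=3) = 1/54
Total weight = 1/48 + 1/54 = 17/432
P(U=2 | obs) = 1/48 / 17/432 = 9/17
P(U=3 | obs) = 1/54 / 17/432 = 8/17
argmax = 2

argmax_v P(U = v | obs) = 2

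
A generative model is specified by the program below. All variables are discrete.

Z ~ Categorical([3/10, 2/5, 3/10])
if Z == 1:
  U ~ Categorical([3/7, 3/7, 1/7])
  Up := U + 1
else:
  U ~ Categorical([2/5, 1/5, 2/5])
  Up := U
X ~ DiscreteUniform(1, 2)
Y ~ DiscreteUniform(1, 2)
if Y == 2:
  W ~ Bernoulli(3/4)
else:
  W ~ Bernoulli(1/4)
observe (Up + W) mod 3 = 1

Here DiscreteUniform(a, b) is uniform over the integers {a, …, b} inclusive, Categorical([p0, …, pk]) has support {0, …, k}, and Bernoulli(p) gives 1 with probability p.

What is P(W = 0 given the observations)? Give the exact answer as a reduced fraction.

Enumerate traces; 24 have nonzero weight after conditioning:
  (Z=0, U=0, X=1, Y=1, W=1) weight 3/400
  (Z=0, U=0, X=1, Y=2, W=1) weight 9/400
  (Z=0, U=0, X=2, Y=1, W=1) weight 3/400
  (Z=0, U=0, X=2, Y=2, W=1) weight 9/400
  (Z=0, U=1, X=1, Y=1, W=0) weight 9/800
  (Z=0, U=1, X=1, Y=2, W=0) weight 3/800
  (Z=0, U=1, X=2, Y=1, W=0) weight 9/800
  (Z=0, U=1, X=2, Y=2, W=0) weight 3/800
  … 16 more
Group by W:
  weight(W=0) = 51/350
  weight(W=1) = 26/175
Total weight = 51/350 + 26/175 = 103/350
P(W=0 | obs) = 51/350 / 103/350 = 51/103
P(W=1 | obs) = 26/175 / 103/350 = 52/103

P(W = 0 | obs) = 51/103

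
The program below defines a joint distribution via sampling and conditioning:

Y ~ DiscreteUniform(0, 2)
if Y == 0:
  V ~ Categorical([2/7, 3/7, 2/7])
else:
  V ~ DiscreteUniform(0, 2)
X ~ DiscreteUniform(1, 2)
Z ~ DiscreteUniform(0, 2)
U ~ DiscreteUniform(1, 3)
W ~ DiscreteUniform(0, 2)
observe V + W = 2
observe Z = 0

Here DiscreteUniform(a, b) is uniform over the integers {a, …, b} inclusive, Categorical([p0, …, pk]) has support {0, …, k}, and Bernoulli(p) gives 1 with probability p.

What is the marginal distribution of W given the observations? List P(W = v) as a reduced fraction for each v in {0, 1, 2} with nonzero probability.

P(W=0) = 20/63, P(W=1) = 23/63, P(W=2) = 20/63

Enumerate traces; 54 have nonzero weight after conditioning:
  (Y=0, V=0, X=1, Z=0, U=1, W=2) weight 1/567
  (Y=0, V=0, X=1, Z=0, U=2, W=2) weight 1/567
  (Y=0, V=0, X=1, Z=0, U=3, W=2) weight 1/567
  (Y=0, V=0, X=2, Z=0, U=1, W=2) weight 1/567
  (Y=0, V=0, X=2, Z=0, U=2, W=2) weight 1/567
  (Y=0, V=0, X=2, Z=0, U=3, W=2) weight 1/567
  (Y=0, V=1, X=1, Z=0, U=1, W=1) weight 1/378
  (Y=0, V=1, X=1, Z=0, U=2, W=1) weight 1/378
  (Y=0, V=2, X=1, Z=0, U=1, W=0) weight 1/567
  … 45 more
Group by W:
  weight(W=0) = 20/567
  weight(W=1) = 23/567
  weight(W=2) = 20/567
Total weight = 20/567 + 23/567 + 20/567 = 1/9
P(W=0 | obs) = 20/567 / 1/9 = 20/63
P(W=1 | obs) = 23/567 / 1/9 = 23/63
P(W=2 | obs) = 20/567 / 1/9 = 20/63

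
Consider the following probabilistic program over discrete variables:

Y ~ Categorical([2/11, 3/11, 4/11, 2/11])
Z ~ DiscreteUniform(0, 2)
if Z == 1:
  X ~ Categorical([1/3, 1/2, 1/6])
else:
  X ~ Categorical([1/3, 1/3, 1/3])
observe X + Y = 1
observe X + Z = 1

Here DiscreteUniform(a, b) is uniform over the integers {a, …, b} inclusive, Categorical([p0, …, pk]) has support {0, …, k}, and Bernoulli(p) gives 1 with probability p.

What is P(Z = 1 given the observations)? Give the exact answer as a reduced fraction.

Enumerate traces; 2 have nonzero weight after conditioning:
  (Y=0, Z=0, X=1) weight 2/99
  (Y=1, Z=1, X=0) weight 1/33
Group by Z:
  weight(Z=0) = 2/99
  weight(Z=1) = 1/33
Total weight = 2/99 + 1/33 = 5/99
P(Z=0 | obs) = 2/99 / 5/99 = 2/5
P(Z=1 | obs) = 1/33 / 5/99 = 3/5

P(Z = 1 | obs) = 3/5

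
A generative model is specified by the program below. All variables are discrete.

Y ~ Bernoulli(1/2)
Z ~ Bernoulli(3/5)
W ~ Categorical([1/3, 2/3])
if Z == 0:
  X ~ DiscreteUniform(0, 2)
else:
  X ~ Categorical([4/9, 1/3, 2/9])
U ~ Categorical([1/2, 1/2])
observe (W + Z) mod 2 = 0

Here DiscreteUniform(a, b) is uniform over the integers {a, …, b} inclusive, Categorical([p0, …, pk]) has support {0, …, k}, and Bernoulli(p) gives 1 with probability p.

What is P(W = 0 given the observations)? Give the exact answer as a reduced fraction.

Enumerate traces; 24 have nonzero weight after conditioning:
  (Y=0, Z=0, W=0, X=0, U=0) weight 1/90
  (Y=0, Z=0, W=0, X=0, U=1) weight 1/90
  (Y=0, Z=0, W=0, X=1, U=0) weight 1/90
  (Y=0, Z=0, W=0, X=1, U=1) weight 1/90
  (Y=0, Z=0, W=0, X=2, U=0) weight 1/90
  (Y=0, Z=0, W=0, X=2, U=1) weight 1/90
  (Y=0, Z=1, W=1, X=0, U=0) weight 2/45
  (Y=0, Z=1, W=1, X=0, U=1) weight 2/45
  … 16 more
Group by W:
  weight(W=0) = 2/15
  weight(W=1) = 2/5
Total weight = 2/15 + 2/5 = 8/15
P(W=0 | obs) = 2/15 / 8/15 = 1/4
P(W=1 | obs) = 2/5 / 8/15 = 3/4

P(W = 0 | obs) = 1/4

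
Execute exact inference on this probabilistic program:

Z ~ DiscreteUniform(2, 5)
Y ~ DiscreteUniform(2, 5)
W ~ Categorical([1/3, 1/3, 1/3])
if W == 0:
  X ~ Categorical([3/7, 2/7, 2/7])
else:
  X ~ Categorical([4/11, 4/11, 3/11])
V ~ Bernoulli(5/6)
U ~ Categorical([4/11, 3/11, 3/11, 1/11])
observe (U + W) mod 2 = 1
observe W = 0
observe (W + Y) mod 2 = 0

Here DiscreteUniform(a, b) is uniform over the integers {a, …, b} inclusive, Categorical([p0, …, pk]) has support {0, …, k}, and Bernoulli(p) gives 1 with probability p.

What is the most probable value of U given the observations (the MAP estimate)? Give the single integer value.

argmax_v P(U = v | obs) = 1

Enumerate traces; 96 have nonzero weight after conditioning:
  (Z=2, Y=2, W=0, X=0, V=0, U=1) weight 1/2464
  (Z=2, Y=2, W=0, X=0, V=0, U=3) weight 1/7392
  (Z=2, Y=2, W=0, X=0, V=1, U=1) weight 5/2464
  (Z=2, Y=2, W=0, X=0, V=1, U=3) weight 5/7392
  (Z=2, Y=2, W=0, X=1, V=0, U=1) weight 1/3696
  (Z=2, Y=2, W=0, X=1, V=0, U=3) weight 1/11088
  (Z=2, Y=2, W=0, X=1, V=1, U=1) weight 5/3696
  (Z=2, Y=2, W=0, X=1, V=1, U=3) weight 5/11088
  … 88 more
Group by U:
  weight(U=1) = 1/22
  weight(U=3) = 1/66
Total weight = 1/22 + 1/66 = 2/33
P(U=1 | obs) = 1/22 / 2/33 = 3/4
P(U=3 | obs) = 1/66 / 2/33 = 1/4
argmax = 1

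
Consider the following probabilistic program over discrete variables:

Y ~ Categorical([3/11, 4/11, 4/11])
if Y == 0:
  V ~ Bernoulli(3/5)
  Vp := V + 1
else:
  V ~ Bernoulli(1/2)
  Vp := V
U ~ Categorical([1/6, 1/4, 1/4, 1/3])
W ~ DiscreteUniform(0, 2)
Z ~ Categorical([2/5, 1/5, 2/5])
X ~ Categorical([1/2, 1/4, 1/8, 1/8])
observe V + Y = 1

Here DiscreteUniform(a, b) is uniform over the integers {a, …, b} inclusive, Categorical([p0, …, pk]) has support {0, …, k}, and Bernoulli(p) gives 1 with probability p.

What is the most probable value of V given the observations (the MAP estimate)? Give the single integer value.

Enumerate traces; 288 have nonzero weight after conditioning:
  (Y=0, V=1, U=0, W=0, Z=0, X=0) weight 1/550
  (Y=0, V=1, U=0, W=0, Z=0, X=1) weight 1/1100
  (Y=0, V=1, U=0, W=0, Z=0, X=2) weight 1/2200
  (Y=0, V=1, U=0, W=0, Z=0, X=3) weight 1/2200
  (Y=0, V=1, U=0, W=0, Z=1, X=0) weight 1/1100
  (Y=0, V=1, U=0, W=0, Z=1, X=1) weight 1/2200
  (Y=0, V=1, U=0, W=0, Z=1, X=2) weight 1/4400
  (Y=0, V=1, U=0, W=0, Z=1, X=3) weight 1/4400
  (Y=1, V=0, U=0, W=0, Z=0, X=0) weight 1/495
  … 279 more
Group by V:
  weight(V=0) = 2/11
  weight(V=1) = 9/55
Total weight = 2/11 + 9/55 = 19/55
P(V=0 | obs) = 2/11 / 19/55 = 10/19
P(V=1 | obs) = 9/55 / 19/55 = 9/19
argmax = 0

argmax_v P(V = v | obs) = 0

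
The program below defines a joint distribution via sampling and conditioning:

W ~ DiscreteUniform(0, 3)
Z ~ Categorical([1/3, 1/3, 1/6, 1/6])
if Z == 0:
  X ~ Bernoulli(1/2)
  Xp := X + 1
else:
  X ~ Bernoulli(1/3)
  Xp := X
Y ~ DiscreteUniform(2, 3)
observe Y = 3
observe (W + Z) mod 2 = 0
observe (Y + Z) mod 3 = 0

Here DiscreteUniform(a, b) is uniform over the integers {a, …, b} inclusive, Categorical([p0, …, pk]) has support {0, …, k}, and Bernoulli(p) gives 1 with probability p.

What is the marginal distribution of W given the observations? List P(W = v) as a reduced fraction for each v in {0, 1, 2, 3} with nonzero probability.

Enumerate traces; 8 have nonzero weight after conditioning:
  (W=0, Z=0, X=0, Y=3) weight 1/48
  (W=0, Z=0, X=1, Y=3) weight 1/48
  (W=1, Z=3, X=0, Y=3) weight 1/72
  (W=1, Z=3, X=1, Y=3) weight 1/144
  (W=2, Z=0, X=0, Y=3) weight 1/48
  (W=2, Z=0, X=1, Y=3) weight 1/48
  (W=3, Z=3, X=0, Y=3) weight 1/72
  (W=3, Z=3, X=1, Y=3) weight 1/144
Group by W:
  weight(W=0) = 1/24
  weight(W=1) = 1/48
  weight(W=2) = 1/24
  weight(W=3) = 1/48
Total weight = 1/24 + 1/48 + 1/24 + 1/48 = 1/8
P(W=0 | obs) = 1/24 / 1/8 = 1/3
P(W=1 | obs) = 1/48 / 1/8 = 1/6
P(W=2 | obs) = 1/24 / 1/8 = 1/3
P(W=3 | obs) = 1/48 / 1/8 = 1/6

P(W=0) = 1/3, P(W=1) = 1/6, P(W=2) = 1/3, P(W=3) = 1/6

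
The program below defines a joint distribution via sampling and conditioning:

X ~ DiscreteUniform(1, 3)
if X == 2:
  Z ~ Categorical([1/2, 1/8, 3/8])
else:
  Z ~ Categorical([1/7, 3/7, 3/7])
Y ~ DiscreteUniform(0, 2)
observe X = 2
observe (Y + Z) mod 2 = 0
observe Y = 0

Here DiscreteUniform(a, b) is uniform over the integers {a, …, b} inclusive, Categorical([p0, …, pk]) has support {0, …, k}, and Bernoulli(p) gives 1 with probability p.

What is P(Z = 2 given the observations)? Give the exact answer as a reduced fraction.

P(Z = 2 | obs) = 3/7

Enumerate traces; 2 have nonzero weight after conditioning:
  (X=2, Z=0, Y=0) weight 1/18
  (X=2, Z=2, Y=0) weight 1/24
Group by Z:
  weight(Z=0) = 1/18
  weight(Z=2) = 1/24
Total weight = 1/18 + 1/24 = 7/72
P(Z=0 | obs) = 1/18 / 7/72 = 4/7
P(Z=2 | obs) = 1/24 / 7/72 = 3/7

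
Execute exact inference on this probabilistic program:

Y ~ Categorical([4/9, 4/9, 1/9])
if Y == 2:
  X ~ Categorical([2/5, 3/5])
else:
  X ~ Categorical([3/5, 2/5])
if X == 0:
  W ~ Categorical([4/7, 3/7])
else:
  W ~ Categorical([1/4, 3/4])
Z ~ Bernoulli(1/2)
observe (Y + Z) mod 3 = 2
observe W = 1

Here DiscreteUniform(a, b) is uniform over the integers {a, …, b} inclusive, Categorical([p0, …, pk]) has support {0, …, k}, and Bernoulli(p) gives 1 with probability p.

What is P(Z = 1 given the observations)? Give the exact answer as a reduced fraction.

P(Z = 1 | obs) = 104/133

Enumerate traces; 4 have nonzero weight after conditioning:
  (Y=1, X=0, W=1, Z=1) weight 2/35
  (Y=1, X=1, W=1, Z=1) weight 1/15
  (Y=2, X=0, W=1, Z=0) weight 1/105
  (Y=2, X=1, W=1, Z=0) weight 1/40
Group by Z:
  weight(Z=0) = 29/840
  weight(Z=1) = 13/105
Total weight = 29/840 + 13/105 = 19/120
P(Z=0 | obs) = 29/840 / 19/120 = 29/133
P(Z=1 | obs) = 13/105 / 19/120 = 104/133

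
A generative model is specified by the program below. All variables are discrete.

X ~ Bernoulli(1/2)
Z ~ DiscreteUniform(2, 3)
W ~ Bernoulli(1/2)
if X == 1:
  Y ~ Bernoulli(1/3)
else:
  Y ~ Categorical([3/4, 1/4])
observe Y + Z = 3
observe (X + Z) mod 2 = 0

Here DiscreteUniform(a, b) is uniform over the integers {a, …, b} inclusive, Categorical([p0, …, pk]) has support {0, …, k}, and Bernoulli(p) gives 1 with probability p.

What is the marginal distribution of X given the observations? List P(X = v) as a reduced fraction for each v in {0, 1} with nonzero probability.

Enumerate traces; 4 have nonzero weight after conditioning:
  (X=0, Z=2, W=0, Y=1) weight 1/32
  (X=0, Z=2, W=1, Y=1) weight 1/32
  (X=1, Z=3, W=0, Y=0) weight 1/12
  (X=1, Z=3, W=1, Y=0) weight 1/12
Group by X:
  weight(X=0) = 1/16
  weight(X=1) = 1/6
Total weight = 1/16 + 1/6 = 11/48
P(X=0 | obs) = 1/16 / 11/48 = 3/11
P(X=1 | obs) = 1/6 / 11/48 = 8/11

P(X=0) = 3/11, P(X=1) = 8/11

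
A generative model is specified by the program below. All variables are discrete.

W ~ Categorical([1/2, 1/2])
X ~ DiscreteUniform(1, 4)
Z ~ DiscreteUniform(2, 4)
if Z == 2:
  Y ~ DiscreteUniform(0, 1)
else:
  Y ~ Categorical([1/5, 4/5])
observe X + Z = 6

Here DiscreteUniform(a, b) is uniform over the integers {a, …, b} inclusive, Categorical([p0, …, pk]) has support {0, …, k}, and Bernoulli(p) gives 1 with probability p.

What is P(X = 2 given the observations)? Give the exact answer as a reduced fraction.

P(X = 2 | obs) = 1/3

Enumerate traces; 12 have nonzero weight after conditioning:
  (W=0, X=2, Z=4, Y=0) weight 1/120
  (W=0, X=2, Z=4, Y=1) weight 1/30
  (W=0, X=3, Z=3, Y=0) weight 1/120
  (W=0, X=3, Z=3, Y=1) weight 1/30
  (W=0, X=4, Z=2, Y=0) weight 1/48
  (W=0, X=4, Z=2, Y=1) weight 1/48
  (W=1, X=2, Z=4, Y=0) weight 1/120
  (W=1, X=2, Z=4, Y=1) weight 1/30
  … 4 more
Group by X:
  weight(X=2) = 1/12
  weight(X=3) = 1/12
  weight(X=4) = 1/12
Total weight = 1/12 + 1/12 + 1/12 = 1/4
P(X=2 | obs) = 1/12 / 1/4 = 1/3
P(X=3 | obs) = 1/12 / 1/4 = 1/3
P(X=4 | obs) = 1/12 / 1/4 = 1/3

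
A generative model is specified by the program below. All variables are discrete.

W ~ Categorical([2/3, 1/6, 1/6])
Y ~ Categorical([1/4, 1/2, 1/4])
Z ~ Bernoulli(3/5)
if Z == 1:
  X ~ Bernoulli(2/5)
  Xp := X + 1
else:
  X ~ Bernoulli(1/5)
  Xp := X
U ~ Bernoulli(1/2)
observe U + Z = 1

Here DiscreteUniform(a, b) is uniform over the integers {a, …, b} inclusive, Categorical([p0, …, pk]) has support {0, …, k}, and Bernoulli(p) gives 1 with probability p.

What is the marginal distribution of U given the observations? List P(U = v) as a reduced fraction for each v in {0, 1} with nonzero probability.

Enumerate traces; 36 have nonzero weight after conditioning:
  (W=0, Y=0, Z=0, X=0, U=1) weight 2/75
  (W=0, Y=0, Z=0, X=1, U=1) weight 1/150
  (W=0, Y=0, Z=1, X=0, U=0) weight 3/100
  (W=0, Y=0, Z=1, X=1, U=0) weight 1/50
  (W=0, Y=1, Z=0, X=0, U=1) weight 4/75
  (W=0, Y=1, Z=0, X=1, U=1) weight 1/75
  (W=0, Y=1, Z=1, X=0, U=0) weight 3/50
  (W=0, Y=1, Z=1, X=1, U=0) weight 1/25
  … 28 more
Group by U:
  weight(U=0) = 3/10
  weight(U=1) = 1/5
Total weight = 3/10 + 1/5 = 1/2
P(U=0 | obs) = 3/10 / 1/2 = 3/5
P(U=1 | obs) = 1/5 / 1/2 = 2/5

P(U=0) = 3/5, P(U=1) = 2/5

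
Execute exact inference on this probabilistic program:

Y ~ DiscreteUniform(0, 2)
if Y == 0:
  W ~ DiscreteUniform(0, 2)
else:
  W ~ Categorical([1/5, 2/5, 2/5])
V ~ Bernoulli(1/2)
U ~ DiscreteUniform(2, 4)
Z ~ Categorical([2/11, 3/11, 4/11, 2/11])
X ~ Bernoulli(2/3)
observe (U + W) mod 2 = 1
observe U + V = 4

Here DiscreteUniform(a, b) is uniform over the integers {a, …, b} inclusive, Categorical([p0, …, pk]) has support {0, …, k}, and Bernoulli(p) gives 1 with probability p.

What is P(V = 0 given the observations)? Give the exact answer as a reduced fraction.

P(V = 0 | obs) = 17/45

Enumerate traces; 72 have nonzero weight after conditioning:
  (Y=0, W=0, V=1, U=3, Z=0, X=0) weight 1/891
  (Y=0, W=0, V=1, U=3, Z=0, X=1) weight 2/891
  (Y=0, W=0, V=1, U=3, Z=1, X=0) weight 1/594
  (Y=0, W=0, V=1, U=3, Z=1, X=1) weight 1/297
  (Y=0, W=0, V=1, U=3, Z=2, X=0) weight 2/891
  (Y=0, W=0, V=1, U=3, Z=2, X=1) weight 4/891
  (Y=0, W=0, V=1, U=3, Z=3, X=0) weight 1/891
  (Y=0, W=0, V=1, U=3, Z=3, X=1) weight 2/891
  (Y=0, W=1, V=0, U=4, Z=0, X=0) weight 1/891
  … 63 more
Group by V:
  weight(V=0) = 17/270
  weight(V=1) = 14/135
Total weight = 17/270 + 14/135 = 1/6
P(V=0 | obs) = 17/270 / 1/6 = 17/45
P(V=1 | obs) = 14/135 / 1/6 = 28/45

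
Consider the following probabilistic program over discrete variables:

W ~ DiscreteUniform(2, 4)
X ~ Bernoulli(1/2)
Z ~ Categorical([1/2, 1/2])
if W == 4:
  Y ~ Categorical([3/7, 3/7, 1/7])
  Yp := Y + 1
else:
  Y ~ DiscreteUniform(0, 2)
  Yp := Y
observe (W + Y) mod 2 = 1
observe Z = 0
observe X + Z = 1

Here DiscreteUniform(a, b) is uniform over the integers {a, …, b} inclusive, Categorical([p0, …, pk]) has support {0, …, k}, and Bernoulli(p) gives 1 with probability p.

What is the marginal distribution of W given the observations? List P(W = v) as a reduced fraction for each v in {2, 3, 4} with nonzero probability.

P(W=2) = 7/30, P(W=3) = 7/15, P(W=4) = 3/10

Enumerate traces; 4 have nonzero weight after conditioning:
  (W=2, X=1, Z=0, Y=1) weight 1/36
  (W=3, X=1, Z=0, Y=0) weight 1/36
  (W=3, X=1, Z=0, Y=2) weight 1/36
  (W=4, X=1, Z=0, Y=1) weight 1/28
Group by W:
  weight(W=2) = 1/36
  weight(W=3) = 1/18
  weight(W=4) = 1/28
Total weight = 1/36 + 1/18 + 1/28 = 5/42
P(W=2 | obs) = 1/36 / 5/42 = 7/30
P(W=3 | obs) = 1/18 / 5/42 = 7/15
P(W=4 | obs) = 1/28 / 5/42 = 3/10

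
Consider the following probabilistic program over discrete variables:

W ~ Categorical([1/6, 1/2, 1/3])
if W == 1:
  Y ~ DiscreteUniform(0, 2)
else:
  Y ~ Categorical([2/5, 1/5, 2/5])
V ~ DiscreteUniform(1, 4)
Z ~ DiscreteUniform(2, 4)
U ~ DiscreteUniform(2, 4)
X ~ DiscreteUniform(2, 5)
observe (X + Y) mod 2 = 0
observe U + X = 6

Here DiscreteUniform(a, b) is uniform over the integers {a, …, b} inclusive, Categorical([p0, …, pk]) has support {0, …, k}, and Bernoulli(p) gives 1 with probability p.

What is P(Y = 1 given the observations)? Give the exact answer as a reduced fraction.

Enumerate traces; 180 have nonzero weight after conditioning:
  (W=0, Y=0, V=1, Z=2, U=2, X=4) weight 1/2160
  (W=0, Y=0, V=1, Z=2, U=4, X=2) weight 1/2160
  (W=0, Y=0, V=1, Z=3, U=2, X=4) weight 1/2160
  (W=0, Y=0, V=1, Z=3, U=4, X=2) weight 1/2160
  (W=0, Y=0, V=1, Z=4, U=2, X=4) weight 1/2160
  (W=0, Y=0, V=1, Z=4, U=4, X=2) weight 1/2160
  (W=0, Y=0, V=2, Z=2, U=2, X=4) weight 1/2160
  (W=0, Y=0, V=2, Z=2, U=4, X=2) weight 1/2160
  (W=0, Y=1, V=1, Z=2, U=3, X=3) weight 1/4320
  (W=0, Y=2, V=1, Z=2, U=2, X=4) weight 1/2160
  … 170 more
Group by Y:
  weight(Y=0) = 11/180
  weight(Y=1) = 1/45
  weight(Y=2) = 11/180
Total weight = 11/180 + 1/45 + 11/180 = 13/90
P(Y=0 | obs) = 11/180 / 13/90 = 11/26
P(Y=1 | obs) = 1/45 / 13/90 = 2/13
P(Y=2 | obs) = 11/180 / 13/90 = 11/26

P(Y = 1 | obs) = 2/13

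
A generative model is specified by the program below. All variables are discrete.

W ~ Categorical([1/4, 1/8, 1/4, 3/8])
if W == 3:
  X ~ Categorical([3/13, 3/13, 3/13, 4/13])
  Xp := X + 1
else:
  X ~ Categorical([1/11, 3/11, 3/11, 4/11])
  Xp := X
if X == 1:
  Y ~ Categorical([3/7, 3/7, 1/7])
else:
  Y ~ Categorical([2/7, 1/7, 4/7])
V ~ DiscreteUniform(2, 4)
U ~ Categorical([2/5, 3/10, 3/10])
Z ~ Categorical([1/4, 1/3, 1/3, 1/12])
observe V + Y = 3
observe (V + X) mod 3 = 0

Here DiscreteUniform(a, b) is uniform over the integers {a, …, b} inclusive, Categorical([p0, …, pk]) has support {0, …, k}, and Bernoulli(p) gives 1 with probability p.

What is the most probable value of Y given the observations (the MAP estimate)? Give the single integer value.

argmax_v P(Y = v | obs) = 0

Enumerate traces; 144 have nonzero weight after conditioning:
  (W=0, X=0, Y=0, V=3, U=0, Z=0) weight 1/4620
  (W=0, X=0, Y=0, V=3, U=0, Z=1) weight 1/3465
  (W=0, X=0, Y=0, V=3, U=0, Z=2) weight 1/3465
  (W=0, X=0, Y=0, V=3, U=0, Z=3) weight 1/13860
  (W=0, X=0, Y=0, V=3, U=1, Z=0) weight 1/6160
  (W=0, X=0, Y=0, V=3, U=1, Z=1) weight 1/4620
  (W=0, X=0, Y=0, V=3, U=1, Z=2) weight 1/4620
  (W=0, X=0, Y=0, V=3, U=1, Z=3) weight 1/18480
  (W=0, X=1, Y=1, V=2, U=0, Z=0) weight 3/3080
  … 135 more
Group by Y:
  weight(Y=0) = 139/3003
  weight(Y=1) = 21/572
Total weight = 139/3003 + 21/572 = 997/12012
P(Y=0 | obs) = 139/3003 / 997/12012 = 556/997
P(Y=1 | obs) = 21/572 / 997/12012 = 441/997
argmax = 0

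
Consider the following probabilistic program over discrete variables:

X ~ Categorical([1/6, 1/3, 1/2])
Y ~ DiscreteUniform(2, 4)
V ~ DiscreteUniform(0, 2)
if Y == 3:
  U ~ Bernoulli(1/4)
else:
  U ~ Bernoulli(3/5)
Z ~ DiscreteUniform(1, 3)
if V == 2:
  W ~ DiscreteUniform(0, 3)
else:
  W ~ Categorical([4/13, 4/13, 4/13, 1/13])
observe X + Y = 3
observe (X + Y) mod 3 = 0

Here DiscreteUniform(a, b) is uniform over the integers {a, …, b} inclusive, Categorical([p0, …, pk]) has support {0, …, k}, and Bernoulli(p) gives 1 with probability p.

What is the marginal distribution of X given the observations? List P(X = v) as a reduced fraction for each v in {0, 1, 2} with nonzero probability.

P(X=0) = 1/3, P(X=1) = 2/3

Enumerate traces; 144 have nonzero weight after conditioning:
  (X=0, Y=3, V=0, U=0, Z=1, W=0) weight 1/702
  (X=0, Y=3, V=0, U=0, Z=1, W=1) weight 1/702
  (X=0, Y=3, V=0, U=0, Z=1, W=2) weight 1/702
  (X=0, Y=3, V=0, U=0, Z=1, W=3) weight 1/2808
  (X=0, Y=3, V=0, U=0, Z=2, W=0) weight 1/702
  (X=0, Y=3, V=0, U=0, Z=2, W=1) weight 1/702
  (X=0, Y=3, V=0, U=0, Z=2, W=2) weight 1/702
  (X=0, Y=3, V=0, U=0, Z=2, W=3) weight 1/2808
  (X=1, Y=2, V=0, U=0, Z=1, W=0) weight 8/5265
  … 135 more
Group by X:
  weight(X=0) = 1/18
  weight(X=1) = 1/9
Total weight = 1/18 + 1/9 = 1/6
P(X=0 | obs) = 1/18 / 1/6 = 1/3
P(X=1 | obs) = 1/9 / 1/6 = 2/3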